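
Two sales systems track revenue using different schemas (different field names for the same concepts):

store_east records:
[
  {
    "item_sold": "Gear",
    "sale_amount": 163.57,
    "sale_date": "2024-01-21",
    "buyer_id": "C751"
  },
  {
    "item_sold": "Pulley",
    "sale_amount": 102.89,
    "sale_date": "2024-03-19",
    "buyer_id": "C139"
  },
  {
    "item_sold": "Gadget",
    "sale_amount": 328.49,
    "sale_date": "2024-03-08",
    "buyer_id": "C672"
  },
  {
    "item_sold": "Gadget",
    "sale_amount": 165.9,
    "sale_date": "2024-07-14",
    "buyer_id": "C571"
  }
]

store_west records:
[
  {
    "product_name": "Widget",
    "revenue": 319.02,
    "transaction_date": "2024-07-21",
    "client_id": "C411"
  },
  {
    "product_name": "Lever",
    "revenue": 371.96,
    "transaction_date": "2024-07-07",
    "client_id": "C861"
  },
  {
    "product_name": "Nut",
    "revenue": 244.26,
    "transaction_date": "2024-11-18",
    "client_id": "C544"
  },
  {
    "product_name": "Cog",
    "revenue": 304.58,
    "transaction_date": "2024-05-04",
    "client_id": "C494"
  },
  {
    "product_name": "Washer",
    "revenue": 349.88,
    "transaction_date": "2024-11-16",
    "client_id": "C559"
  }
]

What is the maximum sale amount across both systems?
371.96

Reconcile: "sale_amount" (store_east) = "revenue" (store_west) = sale amount

Maximum in store_east: 328.49
Maximum in store_west: 371.96

Overall maximum: max(328.49, 371.96) = 371.96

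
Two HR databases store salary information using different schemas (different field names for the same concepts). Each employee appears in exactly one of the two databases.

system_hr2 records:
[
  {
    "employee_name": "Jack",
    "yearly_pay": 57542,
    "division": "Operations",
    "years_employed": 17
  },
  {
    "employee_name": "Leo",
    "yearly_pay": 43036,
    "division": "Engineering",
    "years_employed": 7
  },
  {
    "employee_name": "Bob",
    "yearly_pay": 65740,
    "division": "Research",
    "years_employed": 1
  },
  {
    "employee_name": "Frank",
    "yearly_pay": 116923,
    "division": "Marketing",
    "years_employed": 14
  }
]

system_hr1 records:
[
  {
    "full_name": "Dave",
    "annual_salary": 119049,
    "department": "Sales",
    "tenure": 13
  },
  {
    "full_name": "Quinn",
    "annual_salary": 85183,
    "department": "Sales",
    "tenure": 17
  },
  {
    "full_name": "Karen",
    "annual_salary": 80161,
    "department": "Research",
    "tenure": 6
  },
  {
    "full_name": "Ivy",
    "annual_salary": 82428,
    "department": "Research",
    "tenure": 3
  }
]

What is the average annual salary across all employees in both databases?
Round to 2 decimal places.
81257.75

Schema mapping: "yearly_pay" (system_hr2) = "annual_salary" (system_hr1) = annual salary

All salaries: [57542, 43036, 65740, 116923, 119049, 85183, 80161, 82428]
Sum: 650062
Count: 8
Average: 650062 / 8 = 81257.75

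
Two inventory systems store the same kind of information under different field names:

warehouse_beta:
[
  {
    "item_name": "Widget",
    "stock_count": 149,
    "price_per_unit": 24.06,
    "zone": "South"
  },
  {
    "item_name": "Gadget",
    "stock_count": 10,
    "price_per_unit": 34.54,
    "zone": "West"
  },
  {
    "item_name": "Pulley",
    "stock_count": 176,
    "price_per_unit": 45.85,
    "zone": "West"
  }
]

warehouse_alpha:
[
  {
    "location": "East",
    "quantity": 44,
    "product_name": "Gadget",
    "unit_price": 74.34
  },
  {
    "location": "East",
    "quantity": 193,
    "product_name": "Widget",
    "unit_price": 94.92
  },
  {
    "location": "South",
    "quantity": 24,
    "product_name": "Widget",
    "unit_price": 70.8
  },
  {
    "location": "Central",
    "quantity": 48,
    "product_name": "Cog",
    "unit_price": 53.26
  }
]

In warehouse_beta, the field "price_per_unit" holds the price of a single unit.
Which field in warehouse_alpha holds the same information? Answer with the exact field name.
unit_price

In warehouse_beta, "price_per_unit" holds the price of a single unit.
The fields in warehouse_alpha are: "location", "quantity", "product_name", "unit_price".
"unit_price" is the match: the name refers to the same concept and its values are decimal currency amounts (e.g. 74.34, 94.92).
The other fields ("location", "quantity", "product_name") hold different kinds of data.

So "price_per_unit" in warehouse_beta corresponds to "unit_price" in warehouse_alpha.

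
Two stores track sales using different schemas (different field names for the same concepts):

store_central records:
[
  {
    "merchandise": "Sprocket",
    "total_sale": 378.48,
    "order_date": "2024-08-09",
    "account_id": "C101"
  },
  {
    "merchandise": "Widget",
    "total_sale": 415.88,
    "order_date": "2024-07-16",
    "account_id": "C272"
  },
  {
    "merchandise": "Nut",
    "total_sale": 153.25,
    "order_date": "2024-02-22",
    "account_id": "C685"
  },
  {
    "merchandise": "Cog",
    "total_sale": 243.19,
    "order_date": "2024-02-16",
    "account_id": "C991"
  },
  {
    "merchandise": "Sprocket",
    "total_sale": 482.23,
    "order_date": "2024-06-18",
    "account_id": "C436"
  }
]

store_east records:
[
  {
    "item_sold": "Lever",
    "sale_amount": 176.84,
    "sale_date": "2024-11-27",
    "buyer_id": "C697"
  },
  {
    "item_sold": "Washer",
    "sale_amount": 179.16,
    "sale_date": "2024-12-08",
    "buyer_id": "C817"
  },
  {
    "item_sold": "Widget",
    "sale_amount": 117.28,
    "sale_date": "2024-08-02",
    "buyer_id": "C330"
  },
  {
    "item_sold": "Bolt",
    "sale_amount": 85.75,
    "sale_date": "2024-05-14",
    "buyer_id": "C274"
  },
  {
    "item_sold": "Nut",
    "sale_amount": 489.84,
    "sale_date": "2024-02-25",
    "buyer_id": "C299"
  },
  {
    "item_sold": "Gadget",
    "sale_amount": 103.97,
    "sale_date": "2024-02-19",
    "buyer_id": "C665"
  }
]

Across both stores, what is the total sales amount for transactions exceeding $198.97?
2009.62

Schema mapping: "total_sale" (store_central) = "sale_amount" (store_east) = sale amount

Sum of sales > $198.97 in store_central: 1519.78
Sum of sales > $198.97 in store_east: 489.84

Total: 1519.78 + 489.84 = 2009.62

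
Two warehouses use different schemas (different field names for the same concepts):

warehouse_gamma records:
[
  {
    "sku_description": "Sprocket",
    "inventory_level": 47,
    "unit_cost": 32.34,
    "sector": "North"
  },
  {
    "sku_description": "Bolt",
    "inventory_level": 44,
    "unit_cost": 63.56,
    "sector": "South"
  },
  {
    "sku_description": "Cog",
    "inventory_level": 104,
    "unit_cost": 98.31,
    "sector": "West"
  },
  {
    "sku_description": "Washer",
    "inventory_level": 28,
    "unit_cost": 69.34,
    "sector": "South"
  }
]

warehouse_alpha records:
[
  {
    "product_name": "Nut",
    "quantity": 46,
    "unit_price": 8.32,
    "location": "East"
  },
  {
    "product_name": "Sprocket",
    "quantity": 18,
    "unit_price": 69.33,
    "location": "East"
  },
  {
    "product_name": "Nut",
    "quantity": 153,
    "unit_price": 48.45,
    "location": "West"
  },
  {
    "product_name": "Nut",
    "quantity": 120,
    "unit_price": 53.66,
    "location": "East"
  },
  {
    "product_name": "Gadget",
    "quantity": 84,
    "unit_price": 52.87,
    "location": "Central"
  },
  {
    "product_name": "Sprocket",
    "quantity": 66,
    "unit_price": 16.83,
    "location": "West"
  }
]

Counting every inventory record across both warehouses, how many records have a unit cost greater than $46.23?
7

Schema mapping: "unit_cost" (warehouse_gamma) = "unit_price" (warehouse_alpha) = unit cost

Records > $46.23 in warehouse_gamma: 3
Records > $46.23 in warehouse_alpha: 4

Total count: 3 + 4 = 7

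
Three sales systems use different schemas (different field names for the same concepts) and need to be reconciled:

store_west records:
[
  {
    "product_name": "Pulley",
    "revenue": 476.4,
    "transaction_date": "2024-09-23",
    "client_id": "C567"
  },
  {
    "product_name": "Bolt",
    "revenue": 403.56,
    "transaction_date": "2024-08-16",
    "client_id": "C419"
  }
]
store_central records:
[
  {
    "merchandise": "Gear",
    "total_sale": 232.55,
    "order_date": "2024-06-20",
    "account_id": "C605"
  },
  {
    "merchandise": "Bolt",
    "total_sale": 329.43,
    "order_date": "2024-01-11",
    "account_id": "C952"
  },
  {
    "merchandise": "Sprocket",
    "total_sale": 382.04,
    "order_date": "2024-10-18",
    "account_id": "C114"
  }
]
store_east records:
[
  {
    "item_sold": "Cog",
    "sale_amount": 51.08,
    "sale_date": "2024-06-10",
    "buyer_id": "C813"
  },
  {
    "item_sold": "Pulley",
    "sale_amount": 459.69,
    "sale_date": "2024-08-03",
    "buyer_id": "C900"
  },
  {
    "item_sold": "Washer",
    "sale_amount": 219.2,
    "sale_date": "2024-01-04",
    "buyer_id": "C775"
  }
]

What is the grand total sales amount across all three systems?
2553.95

Schema reconciliation - all amount fields map to sale amount:

store_west (revenue): 879.96
store_central (total_sale): 944.02
store_east (sale_amount): 729.97

Grand total: 2553.95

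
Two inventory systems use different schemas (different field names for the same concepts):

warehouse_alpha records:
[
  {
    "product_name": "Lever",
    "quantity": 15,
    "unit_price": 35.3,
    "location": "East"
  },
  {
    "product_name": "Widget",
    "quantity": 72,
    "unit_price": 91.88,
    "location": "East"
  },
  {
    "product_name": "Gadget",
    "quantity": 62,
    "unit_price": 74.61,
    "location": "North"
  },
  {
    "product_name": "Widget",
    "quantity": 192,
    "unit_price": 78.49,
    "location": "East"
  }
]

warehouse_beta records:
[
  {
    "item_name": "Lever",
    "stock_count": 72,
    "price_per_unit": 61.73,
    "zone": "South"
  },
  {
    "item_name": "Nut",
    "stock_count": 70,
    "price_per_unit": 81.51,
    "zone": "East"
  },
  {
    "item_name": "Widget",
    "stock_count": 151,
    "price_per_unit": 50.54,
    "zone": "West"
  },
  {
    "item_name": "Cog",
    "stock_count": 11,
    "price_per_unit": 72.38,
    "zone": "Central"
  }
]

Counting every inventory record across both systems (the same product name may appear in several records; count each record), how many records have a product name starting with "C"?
1

Schema mapping: "product_name" (warehouse_alpha) = "item_name" (warehouse_beta) = product name

Records with product name starting with "C" in warehouse_alpha: 0
Records with product name starting with "C" in warehouse_beta: 1

Total: 0 + 1 = 1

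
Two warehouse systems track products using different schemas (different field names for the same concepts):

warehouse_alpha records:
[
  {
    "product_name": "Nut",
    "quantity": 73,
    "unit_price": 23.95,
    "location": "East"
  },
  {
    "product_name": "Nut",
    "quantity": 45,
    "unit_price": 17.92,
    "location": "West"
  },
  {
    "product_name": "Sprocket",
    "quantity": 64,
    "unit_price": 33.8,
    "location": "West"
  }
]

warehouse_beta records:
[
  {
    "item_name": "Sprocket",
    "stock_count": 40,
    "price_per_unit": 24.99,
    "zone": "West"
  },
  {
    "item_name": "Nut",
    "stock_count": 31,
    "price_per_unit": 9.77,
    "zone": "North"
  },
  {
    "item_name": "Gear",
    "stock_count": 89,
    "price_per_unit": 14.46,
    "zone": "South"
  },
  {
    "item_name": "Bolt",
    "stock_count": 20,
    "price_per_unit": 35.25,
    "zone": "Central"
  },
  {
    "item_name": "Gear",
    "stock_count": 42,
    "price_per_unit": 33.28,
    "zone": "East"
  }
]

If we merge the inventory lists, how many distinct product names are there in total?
4

Schema mapping: "product_name" (warehouse_alpha) = "item_name" (warehouse_beta) = product name

Products in warehouse_alpha: ['Nut', 'Sprocket']
Products in warehouse_beta: ['Bolt', 'Gear', 'Nut', 'Sprocket']

Union (unique products): ['Bolt', 'Gear', 'Nut', 'Sprocket']
Count: 4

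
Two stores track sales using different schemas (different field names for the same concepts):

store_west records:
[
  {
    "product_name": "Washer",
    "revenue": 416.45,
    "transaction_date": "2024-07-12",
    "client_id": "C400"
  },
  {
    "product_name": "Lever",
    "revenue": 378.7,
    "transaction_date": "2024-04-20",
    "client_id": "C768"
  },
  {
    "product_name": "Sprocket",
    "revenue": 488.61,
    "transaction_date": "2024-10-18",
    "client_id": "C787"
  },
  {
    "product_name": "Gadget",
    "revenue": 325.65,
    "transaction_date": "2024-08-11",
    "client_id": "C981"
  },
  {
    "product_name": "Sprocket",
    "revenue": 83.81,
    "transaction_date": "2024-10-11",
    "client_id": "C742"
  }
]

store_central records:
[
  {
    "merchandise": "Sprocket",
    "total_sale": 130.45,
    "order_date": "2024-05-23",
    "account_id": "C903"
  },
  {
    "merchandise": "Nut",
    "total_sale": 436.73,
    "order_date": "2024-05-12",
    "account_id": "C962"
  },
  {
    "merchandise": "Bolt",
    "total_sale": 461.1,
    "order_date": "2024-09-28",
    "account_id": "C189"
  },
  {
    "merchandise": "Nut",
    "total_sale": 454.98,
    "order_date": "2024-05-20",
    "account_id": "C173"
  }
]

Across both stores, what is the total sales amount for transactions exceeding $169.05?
2962.22

Schema mapping: "revenue" (store_west) = "total_sale" (store_central) = sale amount

Sum of sales > $169.05 in store_west: 1609.41
Sum of sales > $169.05 in store_central: 1352.81

Total: 1609.41 + 1352.81 = 2962.22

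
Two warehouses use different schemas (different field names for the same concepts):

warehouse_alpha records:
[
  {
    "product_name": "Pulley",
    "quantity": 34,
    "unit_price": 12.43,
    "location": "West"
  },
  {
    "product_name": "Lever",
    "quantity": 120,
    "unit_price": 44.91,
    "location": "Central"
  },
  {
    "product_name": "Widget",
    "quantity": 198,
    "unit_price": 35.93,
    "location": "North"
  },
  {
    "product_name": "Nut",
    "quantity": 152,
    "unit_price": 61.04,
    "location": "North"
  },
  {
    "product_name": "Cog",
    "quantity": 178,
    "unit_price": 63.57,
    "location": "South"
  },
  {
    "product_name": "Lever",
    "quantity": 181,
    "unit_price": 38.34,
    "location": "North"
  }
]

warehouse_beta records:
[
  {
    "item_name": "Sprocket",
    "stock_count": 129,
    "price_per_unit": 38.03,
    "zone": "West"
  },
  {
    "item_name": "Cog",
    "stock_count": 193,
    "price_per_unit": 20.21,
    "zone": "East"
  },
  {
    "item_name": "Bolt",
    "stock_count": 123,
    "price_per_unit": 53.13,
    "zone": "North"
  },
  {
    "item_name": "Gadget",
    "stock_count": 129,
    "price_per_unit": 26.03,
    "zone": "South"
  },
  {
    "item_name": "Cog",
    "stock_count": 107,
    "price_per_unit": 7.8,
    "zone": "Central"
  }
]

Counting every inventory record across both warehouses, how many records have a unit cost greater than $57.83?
2

Schema mapping: "unit_price" (warehouse_alpha) = "price_per_unit" (warehouse_beta) = unit cost

Records > $57.83 in warehouse_alpha: 2
Records > $57.83 in warehouse_beta: 0

Total count: 2 + 0 = 2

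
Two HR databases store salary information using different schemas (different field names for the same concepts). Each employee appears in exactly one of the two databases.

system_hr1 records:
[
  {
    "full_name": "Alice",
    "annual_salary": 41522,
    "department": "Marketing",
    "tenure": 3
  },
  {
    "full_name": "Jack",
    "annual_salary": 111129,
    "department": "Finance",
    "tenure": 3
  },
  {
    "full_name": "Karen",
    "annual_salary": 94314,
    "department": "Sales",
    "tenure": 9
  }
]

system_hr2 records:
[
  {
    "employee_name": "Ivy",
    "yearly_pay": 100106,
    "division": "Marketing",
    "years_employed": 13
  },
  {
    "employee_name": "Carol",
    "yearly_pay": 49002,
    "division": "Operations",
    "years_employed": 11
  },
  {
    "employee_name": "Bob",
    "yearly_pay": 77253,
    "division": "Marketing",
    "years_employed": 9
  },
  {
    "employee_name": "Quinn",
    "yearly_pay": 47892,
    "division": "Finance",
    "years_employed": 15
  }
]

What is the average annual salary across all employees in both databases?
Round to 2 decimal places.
74459.71

Schema mapping: "annual_salary" (system_hr1) = "yearly_pay" (system_hr2) = annual salary

All salaries: [41522, 111129, 94314, 100106, 49002, 77253, 47892]
Sum: 521218
Count: 7
Average: 521218 / 7 = 74459.71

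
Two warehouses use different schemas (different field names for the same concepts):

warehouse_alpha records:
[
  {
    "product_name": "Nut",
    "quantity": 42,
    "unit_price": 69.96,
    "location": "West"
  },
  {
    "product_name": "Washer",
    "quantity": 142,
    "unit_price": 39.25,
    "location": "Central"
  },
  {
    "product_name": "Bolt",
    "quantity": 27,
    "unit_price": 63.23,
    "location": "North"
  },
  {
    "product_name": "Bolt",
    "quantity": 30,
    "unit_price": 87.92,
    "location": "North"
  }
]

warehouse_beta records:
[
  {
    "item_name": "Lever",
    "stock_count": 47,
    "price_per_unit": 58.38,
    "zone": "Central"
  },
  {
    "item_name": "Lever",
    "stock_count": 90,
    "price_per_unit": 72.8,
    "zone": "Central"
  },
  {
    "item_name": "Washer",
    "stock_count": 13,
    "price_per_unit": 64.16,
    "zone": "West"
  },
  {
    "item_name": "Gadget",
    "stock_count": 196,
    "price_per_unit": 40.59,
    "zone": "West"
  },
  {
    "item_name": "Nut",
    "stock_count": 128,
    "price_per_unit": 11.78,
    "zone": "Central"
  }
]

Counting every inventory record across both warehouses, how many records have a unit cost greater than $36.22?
8

Schema mapping: "unit_price" (warehouse_alpha) = "price_per_unit" (warehouse_beta) = unit cost

Records > $36.22 in warehouse_alpha: 4
Records > $36.22 in warehouse_beta: 4

Total count: 4 + 4 = 8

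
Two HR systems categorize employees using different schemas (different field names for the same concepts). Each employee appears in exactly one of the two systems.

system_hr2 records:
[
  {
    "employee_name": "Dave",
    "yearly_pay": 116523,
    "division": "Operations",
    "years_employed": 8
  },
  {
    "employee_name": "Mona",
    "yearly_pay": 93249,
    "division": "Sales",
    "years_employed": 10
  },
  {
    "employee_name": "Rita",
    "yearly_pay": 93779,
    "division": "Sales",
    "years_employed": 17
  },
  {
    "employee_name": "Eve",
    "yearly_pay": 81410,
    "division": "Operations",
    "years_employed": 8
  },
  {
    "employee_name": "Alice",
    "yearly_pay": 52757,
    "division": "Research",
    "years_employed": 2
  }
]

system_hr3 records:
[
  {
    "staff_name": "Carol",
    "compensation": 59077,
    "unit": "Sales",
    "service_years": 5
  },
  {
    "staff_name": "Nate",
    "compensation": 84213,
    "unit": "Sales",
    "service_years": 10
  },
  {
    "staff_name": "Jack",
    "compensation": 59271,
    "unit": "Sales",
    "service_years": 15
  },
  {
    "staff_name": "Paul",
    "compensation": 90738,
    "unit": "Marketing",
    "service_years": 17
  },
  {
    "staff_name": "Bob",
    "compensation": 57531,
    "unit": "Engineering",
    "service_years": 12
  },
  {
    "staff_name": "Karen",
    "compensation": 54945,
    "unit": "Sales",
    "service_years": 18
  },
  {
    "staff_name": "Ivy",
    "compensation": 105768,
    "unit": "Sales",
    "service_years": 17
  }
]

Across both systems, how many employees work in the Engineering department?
1

Schema mapping: "division" (system_hr2) = "unit" (system_hr3) = department

Engineering employees in system_hr2: 0
Engineering employees in system_hr3: 1

Total in Engineering: 0 + 1 = 1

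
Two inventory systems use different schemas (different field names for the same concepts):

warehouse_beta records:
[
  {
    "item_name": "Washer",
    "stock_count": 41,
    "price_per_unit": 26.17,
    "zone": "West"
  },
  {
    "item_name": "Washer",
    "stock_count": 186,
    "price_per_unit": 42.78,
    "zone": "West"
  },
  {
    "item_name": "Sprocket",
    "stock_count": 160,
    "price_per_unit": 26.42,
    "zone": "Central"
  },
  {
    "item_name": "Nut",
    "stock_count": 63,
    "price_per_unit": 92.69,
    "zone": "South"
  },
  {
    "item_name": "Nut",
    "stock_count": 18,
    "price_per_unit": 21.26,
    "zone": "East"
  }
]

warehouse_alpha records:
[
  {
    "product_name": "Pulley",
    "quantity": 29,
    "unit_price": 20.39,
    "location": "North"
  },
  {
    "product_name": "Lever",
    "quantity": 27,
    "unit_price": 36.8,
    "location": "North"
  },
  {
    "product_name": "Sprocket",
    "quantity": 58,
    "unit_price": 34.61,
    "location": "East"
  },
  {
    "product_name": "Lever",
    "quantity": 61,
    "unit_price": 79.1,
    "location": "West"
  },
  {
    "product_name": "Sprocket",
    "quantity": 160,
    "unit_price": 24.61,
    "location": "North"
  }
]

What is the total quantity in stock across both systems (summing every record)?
803

To reconcile these schemas, identify the field holding the quantity in stock in each system:
1. In warehouse_beta it is "stock_count"
2. In warehouse_alpha it is "quantity"

From warehouse_beta: 41 + 186 + 160 + 63 + 18 = 468
From warehouse_alpha: 29 + 27 + 58 + 61 + 160 = 335

Total: 468 + 335 = 803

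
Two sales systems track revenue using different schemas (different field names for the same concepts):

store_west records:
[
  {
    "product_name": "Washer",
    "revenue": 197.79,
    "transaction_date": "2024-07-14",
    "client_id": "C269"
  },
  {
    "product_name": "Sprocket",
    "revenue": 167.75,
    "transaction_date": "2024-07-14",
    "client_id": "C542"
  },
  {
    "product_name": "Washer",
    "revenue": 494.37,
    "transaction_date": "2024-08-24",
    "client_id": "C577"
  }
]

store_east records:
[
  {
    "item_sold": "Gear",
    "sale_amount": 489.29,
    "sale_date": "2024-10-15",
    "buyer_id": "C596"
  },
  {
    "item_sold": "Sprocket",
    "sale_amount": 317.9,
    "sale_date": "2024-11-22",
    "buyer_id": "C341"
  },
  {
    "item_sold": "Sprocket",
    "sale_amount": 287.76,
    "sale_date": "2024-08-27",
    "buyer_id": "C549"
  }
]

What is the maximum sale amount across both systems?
494.37

Reconcile: "revenue" (store_west) = "sale_amount" (store_east) = sale amount

Maximum in store_west: 494.37
Maximum in store_east: 489.29

Overall maximum: max(494.37, 489.29) = 494.37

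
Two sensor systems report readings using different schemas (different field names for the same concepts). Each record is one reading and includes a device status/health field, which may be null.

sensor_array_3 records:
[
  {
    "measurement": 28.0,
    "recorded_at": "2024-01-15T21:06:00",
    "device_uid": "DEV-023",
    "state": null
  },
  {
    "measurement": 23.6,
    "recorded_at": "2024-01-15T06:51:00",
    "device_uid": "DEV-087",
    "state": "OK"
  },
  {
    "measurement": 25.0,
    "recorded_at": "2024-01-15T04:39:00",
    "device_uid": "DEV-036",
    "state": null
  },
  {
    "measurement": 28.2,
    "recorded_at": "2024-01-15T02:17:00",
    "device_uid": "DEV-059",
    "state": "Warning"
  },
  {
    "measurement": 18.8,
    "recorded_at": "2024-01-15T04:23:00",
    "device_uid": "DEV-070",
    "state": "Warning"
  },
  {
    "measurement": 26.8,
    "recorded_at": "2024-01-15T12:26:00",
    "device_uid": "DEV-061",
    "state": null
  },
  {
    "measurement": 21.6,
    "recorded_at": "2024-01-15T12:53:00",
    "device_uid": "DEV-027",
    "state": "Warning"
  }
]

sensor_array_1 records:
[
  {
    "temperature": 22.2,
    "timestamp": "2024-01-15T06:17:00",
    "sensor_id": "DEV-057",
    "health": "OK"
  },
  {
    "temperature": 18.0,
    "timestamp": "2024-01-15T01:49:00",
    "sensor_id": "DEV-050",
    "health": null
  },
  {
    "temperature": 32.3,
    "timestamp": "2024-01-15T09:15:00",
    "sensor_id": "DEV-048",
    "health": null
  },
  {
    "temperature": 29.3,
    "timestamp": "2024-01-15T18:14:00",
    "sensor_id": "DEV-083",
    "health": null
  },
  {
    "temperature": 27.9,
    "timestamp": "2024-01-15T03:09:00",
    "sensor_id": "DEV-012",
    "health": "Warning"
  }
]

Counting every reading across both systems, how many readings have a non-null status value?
6

Schema mapping: "state" (sensor_array_3) = "health" (sensor_array_1) = status

Non-null in sensor_array_3: 4
Non-null in sensor_array_1: 2

Total non-null: 4 + 2 = 6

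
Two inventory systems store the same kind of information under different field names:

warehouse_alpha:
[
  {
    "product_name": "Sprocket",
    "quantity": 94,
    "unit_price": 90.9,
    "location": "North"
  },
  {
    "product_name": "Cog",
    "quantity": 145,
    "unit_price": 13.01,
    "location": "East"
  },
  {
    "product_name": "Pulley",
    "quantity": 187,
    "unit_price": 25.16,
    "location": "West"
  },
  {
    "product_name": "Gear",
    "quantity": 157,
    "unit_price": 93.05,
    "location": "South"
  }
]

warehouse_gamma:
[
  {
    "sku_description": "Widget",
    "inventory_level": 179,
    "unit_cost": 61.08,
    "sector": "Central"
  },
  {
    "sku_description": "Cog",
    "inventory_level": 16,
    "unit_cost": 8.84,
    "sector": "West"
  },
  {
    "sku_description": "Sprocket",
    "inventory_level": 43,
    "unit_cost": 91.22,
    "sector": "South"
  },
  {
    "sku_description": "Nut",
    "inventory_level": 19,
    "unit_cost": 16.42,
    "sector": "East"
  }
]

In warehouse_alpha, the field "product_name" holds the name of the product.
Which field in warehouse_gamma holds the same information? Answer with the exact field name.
sku_description

In warehouse_alpha, "product_name" holds the name of the product.
The fields in warehouse_gamma are: "sku_description", "inventory_level", "unit_cost", "sector".
"sku_description" is the match: the name refers to the same concept and its values are product-name strings (e.g. 'Cog', 'Nut').
The other fields ("inventory_level", "unit_cost", "sector") hold different kinds of data.

So "product_name" in warehouse_alpha corresponds to "sku_description" in warehouse_gamma.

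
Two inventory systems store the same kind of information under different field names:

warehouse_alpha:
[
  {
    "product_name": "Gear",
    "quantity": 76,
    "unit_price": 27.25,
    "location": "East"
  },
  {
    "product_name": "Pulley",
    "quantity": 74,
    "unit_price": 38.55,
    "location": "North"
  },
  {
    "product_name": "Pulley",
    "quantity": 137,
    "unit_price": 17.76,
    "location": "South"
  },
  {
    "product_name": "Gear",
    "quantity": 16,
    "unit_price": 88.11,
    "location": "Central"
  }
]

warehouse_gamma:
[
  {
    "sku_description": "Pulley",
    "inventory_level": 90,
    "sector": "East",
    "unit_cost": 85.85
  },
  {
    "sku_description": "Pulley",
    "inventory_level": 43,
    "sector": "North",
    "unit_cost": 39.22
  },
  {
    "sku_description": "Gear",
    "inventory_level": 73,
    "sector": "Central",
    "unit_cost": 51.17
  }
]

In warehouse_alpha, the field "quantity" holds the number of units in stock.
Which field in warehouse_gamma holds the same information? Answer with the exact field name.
inventory_level

In warehouse_alpha, "quantity" holds the number of units in stock.
The fields in warehouse_gamma are: "sku_description", "inventory_level", "sector", "unit_cost".
"inventory_level" is the match: the name refers to the same concept and its values are whole-number counts (e.g. 90, 43).
The other fields ("sku_description", "sector", "unit_cost") hold different kinds of data.

So "quantity" in warehouse_alpha corresponds to "inventory_level" in warehouse_gamma.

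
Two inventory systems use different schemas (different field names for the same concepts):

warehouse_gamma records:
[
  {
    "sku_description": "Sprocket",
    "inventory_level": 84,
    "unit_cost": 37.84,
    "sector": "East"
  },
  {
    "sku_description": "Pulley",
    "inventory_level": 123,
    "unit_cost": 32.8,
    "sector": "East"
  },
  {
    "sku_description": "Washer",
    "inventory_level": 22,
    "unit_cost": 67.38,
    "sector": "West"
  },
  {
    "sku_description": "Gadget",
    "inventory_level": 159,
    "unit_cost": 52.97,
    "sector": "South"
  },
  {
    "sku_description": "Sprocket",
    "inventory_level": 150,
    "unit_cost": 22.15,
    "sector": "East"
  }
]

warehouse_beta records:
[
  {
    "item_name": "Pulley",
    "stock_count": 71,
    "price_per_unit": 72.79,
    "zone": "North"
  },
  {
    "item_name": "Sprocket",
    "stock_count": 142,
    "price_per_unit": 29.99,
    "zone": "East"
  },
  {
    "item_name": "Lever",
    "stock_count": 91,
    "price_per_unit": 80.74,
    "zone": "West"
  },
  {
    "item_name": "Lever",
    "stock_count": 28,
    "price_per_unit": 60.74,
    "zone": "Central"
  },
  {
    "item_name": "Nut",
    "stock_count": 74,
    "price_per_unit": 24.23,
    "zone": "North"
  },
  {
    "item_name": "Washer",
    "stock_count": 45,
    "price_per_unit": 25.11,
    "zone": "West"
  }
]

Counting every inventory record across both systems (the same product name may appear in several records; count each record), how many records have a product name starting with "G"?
1

Schema mapping: "sku_description" (warehouse_gamma) = "item_name" (warehouse_beta) = product name

Records with product name starting with "G" in warehouse_gamma: 1
Records with product name starting with "G" in warehouse_beta: 0

Total: 1 + 0 = 1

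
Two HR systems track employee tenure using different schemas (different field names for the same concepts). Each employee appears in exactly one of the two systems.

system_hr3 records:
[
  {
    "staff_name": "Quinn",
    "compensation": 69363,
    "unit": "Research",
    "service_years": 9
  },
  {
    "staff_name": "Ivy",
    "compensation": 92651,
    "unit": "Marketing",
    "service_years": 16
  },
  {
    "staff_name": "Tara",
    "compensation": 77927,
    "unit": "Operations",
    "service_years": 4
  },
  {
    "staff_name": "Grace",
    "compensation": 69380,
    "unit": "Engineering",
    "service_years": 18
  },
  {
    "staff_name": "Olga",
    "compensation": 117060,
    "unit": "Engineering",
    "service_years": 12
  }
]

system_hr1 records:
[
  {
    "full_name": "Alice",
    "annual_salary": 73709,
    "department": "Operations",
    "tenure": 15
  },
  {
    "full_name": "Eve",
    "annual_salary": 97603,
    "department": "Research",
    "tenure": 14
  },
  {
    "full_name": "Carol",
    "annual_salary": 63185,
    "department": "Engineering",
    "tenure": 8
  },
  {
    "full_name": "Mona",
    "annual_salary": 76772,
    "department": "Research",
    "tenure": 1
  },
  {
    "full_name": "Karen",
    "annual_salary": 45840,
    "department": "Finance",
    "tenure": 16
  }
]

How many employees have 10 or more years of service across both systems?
6

Reconcile schemas: "service_years" (system_hr3) = "tenure" (system_hr1) = years of service

From system_hr3: 3 employees with >= 10 years
From system_hr1: 3 employees with >= 10 years

Total: 3 + 3 = 6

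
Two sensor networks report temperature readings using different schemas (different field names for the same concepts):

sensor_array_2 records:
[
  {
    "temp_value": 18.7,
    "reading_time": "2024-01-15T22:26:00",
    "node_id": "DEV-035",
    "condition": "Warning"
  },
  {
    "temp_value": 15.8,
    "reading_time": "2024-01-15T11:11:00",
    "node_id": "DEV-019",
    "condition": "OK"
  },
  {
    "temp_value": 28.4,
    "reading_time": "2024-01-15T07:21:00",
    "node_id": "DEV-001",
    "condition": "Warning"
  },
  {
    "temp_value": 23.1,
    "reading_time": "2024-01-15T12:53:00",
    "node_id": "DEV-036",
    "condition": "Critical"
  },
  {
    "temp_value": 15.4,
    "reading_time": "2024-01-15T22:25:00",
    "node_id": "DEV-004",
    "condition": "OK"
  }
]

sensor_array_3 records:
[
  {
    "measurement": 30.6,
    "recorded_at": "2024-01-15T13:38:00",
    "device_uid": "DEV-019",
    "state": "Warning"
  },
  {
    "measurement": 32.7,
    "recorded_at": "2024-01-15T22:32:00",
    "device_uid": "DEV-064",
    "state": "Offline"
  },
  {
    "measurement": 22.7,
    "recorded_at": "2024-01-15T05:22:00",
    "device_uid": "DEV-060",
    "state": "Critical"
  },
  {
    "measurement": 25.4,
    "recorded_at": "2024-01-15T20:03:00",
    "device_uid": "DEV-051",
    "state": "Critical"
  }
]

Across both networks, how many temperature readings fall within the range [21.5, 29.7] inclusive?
4

Schema mapping: "temp_value" (sensor_array_2) = "measurement" (sensor_array_3) = temperature

Readings in [21.5, 29.7] from sensor_array_2: 2
Readings in [21.5, 29.7] from sensor_array_3: 2

Total count: 2 + 2 = 4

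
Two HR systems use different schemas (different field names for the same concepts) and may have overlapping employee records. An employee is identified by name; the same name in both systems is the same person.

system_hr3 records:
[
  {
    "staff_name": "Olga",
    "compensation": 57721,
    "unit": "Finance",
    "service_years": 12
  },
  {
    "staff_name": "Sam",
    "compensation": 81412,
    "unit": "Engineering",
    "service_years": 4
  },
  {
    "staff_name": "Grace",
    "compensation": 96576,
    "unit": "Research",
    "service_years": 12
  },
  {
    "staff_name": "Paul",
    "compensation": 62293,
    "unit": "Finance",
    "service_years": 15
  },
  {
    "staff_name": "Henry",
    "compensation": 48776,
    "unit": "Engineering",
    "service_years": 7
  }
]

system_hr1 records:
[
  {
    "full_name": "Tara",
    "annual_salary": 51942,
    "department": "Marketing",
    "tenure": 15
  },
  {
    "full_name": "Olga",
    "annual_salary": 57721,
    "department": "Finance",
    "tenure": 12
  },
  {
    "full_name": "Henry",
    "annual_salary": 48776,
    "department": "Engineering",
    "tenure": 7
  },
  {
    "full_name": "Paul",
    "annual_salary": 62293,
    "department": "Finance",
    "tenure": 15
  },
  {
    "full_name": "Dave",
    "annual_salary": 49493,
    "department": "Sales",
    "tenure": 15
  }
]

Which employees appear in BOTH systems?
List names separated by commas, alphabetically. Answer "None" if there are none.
Henry, Olga, Paul

Schema mapping: "staff_name" (system_hr3) = "full_name" (system_hr1) = employee name

Names in system_hr3: ['Grace', 'Henry', 'Olga', 'Paul', 'Sam']
Names in system_hr1: ['Dave', 'Henry', 'Olga', 'Paul', 'Tara']

Intersection: ['Henry', 'Olga', 'Paul']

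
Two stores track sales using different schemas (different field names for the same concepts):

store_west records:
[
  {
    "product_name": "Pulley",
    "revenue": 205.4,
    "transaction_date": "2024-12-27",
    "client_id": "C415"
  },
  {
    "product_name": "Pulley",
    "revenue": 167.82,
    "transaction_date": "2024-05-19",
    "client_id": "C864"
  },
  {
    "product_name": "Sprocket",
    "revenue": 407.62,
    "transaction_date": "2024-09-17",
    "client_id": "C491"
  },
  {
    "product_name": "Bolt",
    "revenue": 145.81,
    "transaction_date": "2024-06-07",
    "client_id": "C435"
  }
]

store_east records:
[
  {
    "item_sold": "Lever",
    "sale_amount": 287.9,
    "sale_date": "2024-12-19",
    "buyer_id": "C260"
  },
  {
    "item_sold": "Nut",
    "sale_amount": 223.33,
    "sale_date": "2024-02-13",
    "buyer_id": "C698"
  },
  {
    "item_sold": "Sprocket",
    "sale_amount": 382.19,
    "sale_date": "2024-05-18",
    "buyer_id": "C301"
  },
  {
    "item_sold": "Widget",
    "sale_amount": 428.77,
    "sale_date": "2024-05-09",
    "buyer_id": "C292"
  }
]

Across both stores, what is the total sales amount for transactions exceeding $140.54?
2248.84

Schema mapping: "revenue" (store_west) = "sale_amount" (store_east) = sale amount

Sum of sales > $140.54 in store_west: 926.65
Sum of sales > $140.54 in store_east: 1322.19

Total: 926.65 + 1322.19 = 2248.84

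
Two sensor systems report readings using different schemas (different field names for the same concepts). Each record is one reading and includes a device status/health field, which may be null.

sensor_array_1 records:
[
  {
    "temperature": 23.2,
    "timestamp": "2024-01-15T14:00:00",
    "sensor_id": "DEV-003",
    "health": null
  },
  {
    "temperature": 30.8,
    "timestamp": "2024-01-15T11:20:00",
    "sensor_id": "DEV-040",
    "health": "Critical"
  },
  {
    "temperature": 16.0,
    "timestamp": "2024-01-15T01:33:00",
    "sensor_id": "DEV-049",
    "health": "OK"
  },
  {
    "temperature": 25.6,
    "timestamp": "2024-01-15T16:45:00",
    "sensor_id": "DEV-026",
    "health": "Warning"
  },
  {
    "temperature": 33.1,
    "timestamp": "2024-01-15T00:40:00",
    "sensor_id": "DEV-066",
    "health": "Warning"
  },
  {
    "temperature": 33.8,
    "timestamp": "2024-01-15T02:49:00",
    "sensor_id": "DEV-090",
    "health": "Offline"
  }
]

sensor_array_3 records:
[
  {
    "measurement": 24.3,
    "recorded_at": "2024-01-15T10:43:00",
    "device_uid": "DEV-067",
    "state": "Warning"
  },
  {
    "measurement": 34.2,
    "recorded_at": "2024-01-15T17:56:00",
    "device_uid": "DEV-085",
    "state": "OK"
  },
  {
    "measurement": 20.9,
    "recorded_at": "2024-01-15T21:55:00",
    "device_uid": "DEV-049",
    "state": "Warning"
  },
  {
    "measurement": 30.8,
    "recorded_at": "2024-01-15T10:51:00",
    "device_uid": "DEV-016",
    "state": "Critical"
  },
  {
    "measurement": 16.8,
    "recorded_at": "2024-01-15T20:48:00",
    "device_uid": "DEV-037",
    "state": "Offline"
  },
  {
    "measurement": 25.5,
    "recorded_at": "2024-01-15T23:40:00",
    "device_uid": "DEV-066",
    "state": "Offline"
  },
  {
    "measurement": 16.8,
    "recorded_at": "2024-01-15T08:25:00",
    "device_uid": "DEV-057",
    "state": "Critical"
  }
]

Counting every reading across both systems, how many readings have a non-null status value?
12

Schema mapping: "health" (sensor_array_1) = "state" (sensor_array_3) = status

Non-null in sensor_array_1: 5
Non-null in sensor_array_3: 7

Total non-null: 5 + 7 = 12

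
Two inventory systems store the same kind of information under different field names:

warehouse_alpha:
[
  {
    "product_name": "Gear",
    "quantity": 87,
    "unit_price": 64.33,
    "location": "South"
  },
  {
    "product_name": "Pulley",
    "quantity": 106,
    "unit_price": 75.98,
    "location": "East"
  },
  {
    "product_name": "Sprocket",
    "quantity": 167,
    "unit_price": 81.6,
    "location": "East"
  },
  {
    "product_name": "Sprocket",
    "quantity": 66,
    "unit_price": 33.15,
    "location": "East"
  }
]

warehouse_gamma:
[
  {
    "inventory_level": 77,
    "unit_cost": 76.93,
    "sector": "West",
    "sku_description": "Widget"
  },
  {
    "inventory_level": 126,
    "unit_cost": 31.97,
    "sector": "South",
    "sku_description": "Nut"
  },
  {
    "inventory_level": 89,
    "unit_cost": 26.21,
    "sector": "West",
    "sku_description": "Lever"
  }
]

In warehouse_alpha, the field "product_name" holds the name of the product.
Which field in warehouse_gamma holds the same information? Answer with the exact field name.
sku_description

In warehouse_alpha, "product_name" holds the name of the product.
The fields in warehouse_gamma are: "inventory_level", "unit_cost", "sector", "sku_description".
"sku_description" is the match: the name refers to the same concept and its values are product-name strings (e.g. 'Lever', 'Nut').
The other fields ("inventory_level", "unit_cost", "sector") hold different kinds of data.

So "product_name" in warehouse_alpha corresponds to "sku_description" in warehouse_gamma.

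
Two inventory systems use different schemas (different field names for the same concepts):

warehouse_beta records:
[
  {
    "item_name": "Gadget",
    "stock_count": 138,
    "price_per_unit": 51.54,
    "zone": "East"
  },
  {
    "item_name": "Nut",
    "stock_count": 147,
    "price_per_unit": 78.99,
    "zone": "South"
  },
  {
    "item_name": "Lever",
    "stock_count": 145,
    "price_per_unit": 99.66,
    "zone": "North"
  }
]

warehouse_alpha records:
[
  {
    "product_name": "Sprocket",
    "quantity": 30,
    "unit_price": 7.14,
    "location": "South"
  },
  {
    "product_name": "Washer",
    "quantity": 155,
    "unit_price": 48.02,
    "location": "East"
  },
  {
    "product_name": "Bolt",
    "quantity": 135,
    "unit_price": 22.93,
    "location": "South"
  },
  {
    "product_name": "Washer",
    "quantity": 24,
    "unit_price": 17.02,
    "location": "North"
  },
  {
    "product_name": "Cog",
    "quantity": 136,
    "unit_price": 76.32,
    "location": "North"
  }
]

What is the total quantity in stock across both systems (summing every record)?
910

To reconcile these schemas, identify the field holding the quantity in stock in each system:
1. In warehouse_beta it is "stock_count"
2. In warehouse_alpha it is "quantity"

From warehouse_beta: 138 + 147 + 145 = 430
From warehouse_alpha: 30 + 155 + 135 + 24 + 136 = 480

Total: 430 + 480 = 910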